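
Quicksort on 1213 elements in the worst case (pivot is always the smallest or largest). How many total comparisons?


In the worst case, each partition step picks the worst pivot:
  Partition 1: 1212 comparisons (n-1 elements to compare)
  Partition 2: 1211 comparisons
  Partition 3: 1210 comparisons
  Partition 4: 1209 comparisons
  Partition 5: 1208 comparisons
  ...
  Last partition: 0 comparisons
Total = (n-1) + (n-2) + ... + 1 + 0 = n*(n-1)/2
= 1213*1212/2 = 735078


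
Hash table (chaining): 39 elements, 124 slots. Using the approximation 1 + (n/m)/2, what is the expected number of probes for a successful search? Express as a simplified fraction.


Computing expected probes:
alpha = 39/124
= 1 + alpha/2
= 1 + 39/(2*124)
= (2*124 + 39) / (2*124)
= 287/248


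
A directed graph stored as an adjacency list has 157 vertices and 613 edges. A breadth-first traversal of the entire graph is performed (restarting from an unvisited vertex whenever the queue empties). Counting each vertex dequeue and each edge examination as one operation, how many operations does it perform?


A full BFS traversal dequeues each vertex once and examines each edge once.
Vertex visits: 157
Edge visits: 613
V + E = 157 + 613 = 770


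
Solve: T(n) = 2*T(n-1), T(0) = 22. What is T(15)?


Unrolling:
T(15) = 2*T(14) = 2^2*T(13) = ... = 2^15*T(0)
= 2^15 * 22
= 32768 * 22 = 720896


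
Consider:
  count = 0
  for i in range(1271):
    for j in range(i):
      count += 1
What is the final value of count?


For each i, the inner loop runs i times:
  i=0: inner runs 0 times
  i=1: inner runs 1 time
  i=2: inner runs 2 times
  i=3: inner runs 3 times
  i=4: inner runs 4 times
  i=5: inner runs 5 times
  i=6: inner runs 6 times
  i=7: inner runs 7 times
  ...
Total = 0 + 1 + 2 + ... + 1270 = 1271*(1271-1)/2 = 807085


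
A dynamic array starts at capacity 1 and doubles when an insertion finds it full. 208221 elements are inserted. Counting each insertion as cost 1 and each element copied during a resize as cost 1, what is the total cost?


n = 208221
Insertion costs: 208221
Resizes copy 1, 2, 4, ... up to the largest power of 2 that is <= n-1 = 208220, i.e. 131072.
Copy costs = 1 + 2 + 4 + 8 + 16 + 32 + 64 + 128 + 256 + 512 + 1024 + 2048 + 4096 + 8192 + 16384 + 32768 + 65536 + 131072 = 262143
Total = 208221 + 262143 = 470364


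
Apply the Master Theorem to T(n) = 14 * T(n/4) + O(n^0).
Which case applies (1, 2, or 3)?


The Master Theorem: T(n) = a*T(n/b) + O(n^c)
  a = 14, b = 4, c = 0
log_b(a) = log_4(14) ~ 1.904
Compare b^c with a: 4^0 = 1 < 14, so c < log_b(a).
Since c < log_b(a), Case 1 applies.
T(n) = O(n^(log_4 14)) ~ O(n^1.904)
Master Theorem case = 1


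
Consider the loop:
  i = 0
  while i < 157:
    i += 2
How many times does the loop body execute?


Starting at i = 0, each iteration adds 2.
Iterations until i >= 157:
  Iteration 1: i = 0 -> i = 2
  Iteration 2: i = 2 -> i = 4
  Iteration 3: i = 4 -> i = 6
  Iteration 4: i = 6 -> i = 8
  Iteration 5: i = 8 -> i = 10
  Iteration 6: i = 10 -> i = 12
  Iteration 7: i = 12 -> i = 14
  Iteration 8: i = 14 -> i = 16
  ... continuing ...
Total iterations = ceil(157/2) = 79


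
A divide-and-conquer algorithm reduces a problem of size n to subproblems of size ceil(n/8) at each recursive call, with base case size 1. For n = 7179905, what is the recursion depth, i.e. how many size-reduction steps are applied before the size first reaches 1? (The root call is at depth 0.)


Each step divides the size by 8 (rounding up); after k steps the size is ceil(n/8^k), which equals 1 exactly when 8^k >= n.
So the depth is the smallest k with 8^k >= 7179905, i.e. ceil(log_8(7179905)).
8^7 = 2097152 < 7179905 <= 16777216 = 8^8
Recursion depth = 8


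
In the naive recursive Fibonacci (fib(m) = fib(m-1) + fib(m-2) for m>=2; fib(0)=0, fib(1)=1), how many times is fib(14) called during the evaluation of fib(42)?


Let N(m) = number of times fib(m) is called while evaluating fib(42).
N(42) = 1 (the initial call).
N(41) = 1 (only fib(42) calls it).
For 1 <= m <= 40: fib(m) is called by fib(m+1) and fib(m+2), so
  N(m) = N(m+1) + N(m+2).
fib(0) is called only by fib(2), so N(0) = N(2).
Walk down from m=42:
  N(42)=1, N(41)=1, N(40)=2, N(39)=3, N(38)=5, N(37)=8, N(36)=13, N(35)=21, N(34)=34, N(33)=55, N(32)=89, N(31)=144, N(30)=233, N(29)=377, N(28)=610, N(27)=987, N(26)=1597, N(25)=2584, N(24)=4181, N(23)=6765, N(22)=10946, N(21)=17711, N(20)=28657, N(19)=46368, N(18)=75025, N(17)=121393, N(16)=196418, N(15)=317811, N(14)=514229
N(14) = 514229


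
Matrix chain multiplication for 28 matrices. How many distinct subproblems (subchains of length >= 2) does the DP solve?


Subproblems are indexed by (i, j) where i < j.
Number of such pairs = n*(n-1)/2
= 28 * 27 / 2
= 378


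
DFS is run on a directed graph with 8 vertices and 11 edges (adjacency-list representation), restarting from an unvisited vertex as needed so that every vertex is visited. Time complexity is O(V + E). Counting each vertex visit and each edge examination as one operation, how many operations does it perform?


A full DFS traversal processes each vertex exactly once (push/pop on stack).
Each directed edge is examined once.
V = 8, E = 11
V + E = 19


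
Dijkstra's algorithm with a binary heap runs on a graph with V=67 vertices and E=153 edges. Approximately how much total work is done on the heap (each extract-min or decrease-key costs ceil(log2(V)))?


Dijkstra with a binary heap: each vertex is extracted once, each edge may relax once.
Each heap operation costs O(log V).
V + E = 67 + 153 = 220
ceil(log2(67)) = 7 (since 2^6 = 64 < 67 <= 128 = 2^7)
Total heap work = (V+E) * ceil(log2(V)) = 220 * 7 = 1540


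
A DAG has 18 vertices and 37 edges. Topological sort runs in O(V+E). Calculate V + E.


V = 18 (vertex processing)
E = 37 (edge processing)
V + E = 18 + 37 = 55


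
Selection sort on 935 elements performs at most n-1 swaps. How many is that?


Each of the 934 passes places one element in its final position.
Pass 1: swap minimum into position 0
Pass 2: swap minimum of remaining into position 1
...
Pass 934: last two elements, one swap
Maximum swaps = 935 - 1 = 934


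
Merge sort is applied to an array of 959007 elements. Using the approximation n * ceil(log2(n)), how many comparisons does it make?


Merge sort divides the array into halves recursively.
Number of levels = ceil(log2(959007)) = 20
At each level, approximately n = 959007 comparisons are needed for merging.
Total comparisons ~ n * ceil(log2(n)) = 959007 * 20 = 19180140


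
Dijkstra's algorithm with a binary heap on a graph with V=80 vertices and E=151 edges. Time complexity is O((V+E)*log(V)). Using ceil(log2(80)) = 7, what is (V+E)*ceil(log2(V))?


Dijkstra with a binary heap: each vertex is extracted once, each edge may relax once.
Each heap operation costs O(log V).
V + E = 80 + 151 = 231
ceil(log2(80)) = 7 (since 2^6 = 64 < 80 <= 128 = 2^7)
Total heap work = (V+E) * ceil(log2(V)) = 231 * 7 = 1617


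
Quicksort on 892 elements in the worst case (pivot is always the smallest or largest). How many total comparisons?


In the worst case, each partition step picks the worst pivot:
  Partition 1: 891 comparisons (n-1 elements to compare)
  Partition 2: 890 comparisons
  Partition 3: 889 comparisons
  Partition 4: 888 comparisons
  Partition 5: 887 comparisons
  ...
  Last partition: 0 comparisons
Total = (n-1) + (n-2) + ... + 1 + 0 = n*(n-1)/2
= 892*891/2 = 397386


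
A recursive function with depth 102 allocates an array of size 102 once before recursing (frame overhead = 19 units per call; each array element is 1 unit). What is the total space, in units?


Array allocation: 102 units (allocated once)
Stack frames: 102 deep * 19 per frame = 1938 units
Total = 102 + 1938 = 2040


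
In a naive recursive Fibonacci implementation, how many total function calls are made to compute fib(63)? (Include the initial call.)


Let C(m) = total calls to evaluate fib(m). Then C(0)=C(1)=1, and
C(m) = 1 + C(m-1) + C(m-2) for m >= 2.
Build the table (each entry = 1 + previous two):
  C(0) = 1
  C(1) = 1
  C(2) = 1 + 1 + 1 = 3
  C(3) = 1 + 3 + 1 = 5
  C(4) = 1 + 5 + 3 = 9
  C(5) = 1 + 9 + 5 = 15
  C(6) = 1 + 15 + 9 = 25
  C(7) = 1 + 25 + 15 = 41
  C(8) = 1 + 41 + 25 = 67
  C(9) = 1 + 67 + 41 = 109
  C(10) = 1 + 109 + 67 = 177
  C(11) = 1 + 177 + 109 = 287
  C(12) = 1 + 287 + 177 = 465
  C(13) = 1 + 465 + 287 = 753
  C(14) = 1 + 753 + 465 = 1219
  C(15) = 1 + 1219 + 753 = 1973
  C(16) = 1 + 1973 + 1219 = 3193
  C(17) = 1 + 3193 + 1973 = 5167
  C(18) = 1 + 5167 + 3193 = 8361
  C(19) = 1 + 8361 + 5167 = 13529
  C(20) = 1 + 13529 + 8361 = 21891
  C(21) = 1 + 21891 + 13529 = 35421
  C(22) = 1 + 35421 + 21891 = 57313
  C(23) = 1 + 57313 + 35421 = 92735
  C(24) = 1 + 92735 + 57313 = 150049
  C(25) = 1 + 150049 + 92735 = 242785
  C(26) = 1 + 242785 + 150049 = 392835
  C(27) = 1 + 392835 + 242785 = 635621
  C(28) = 1 + 635621 + 392835 = 1028457
  C(29) = 1 + 1028457 + 635621 = 1664079
  C(30) = 1 + 1664079 + 1028457 = 2692537
  C(31) = 1 + 2692537 + 1664079 = 4356617
  C(32) = 1 + 4356617 + 2692537 = 7049155
  C(33) = 1 + 7049155 + 4356617 = 11405773
  C(34) = 1 + 11405773 + 7049155 = 18454929
  C(35) = 1 + 18454929 + 11405773 = 29860703
  C(36) = 1 + 29860703 + 18454929 = 48315633
  C(37) = 1 + 48315633 + 29860703 = 78176337
  C(38) = 1 + 78176337 + 48315633 = 126491971
  C(39) = 1 + 126491971 + 78176337 = 204668309
  C(40) = 1 + 204668309 + 126491971 = 331160281
  C(41) = 1 + 331160281 + 204668309 = 535828591
  C(42) = 1 + 535828591 + 331160281 = 866988873
  C(43) = 1 + 866988873 + 535828591 = 1402817465
  C(44) = 1 + 1402817465 + 866988873 = 2269806339
  C(45) = 1 + 2269806339 + 1402817465 = 3672623805
  C(46) = 1 + 3672623805 + 2269806339 = 5942430145
  C(47) = 1 + 5942430145 + 3672623805 = 9615053951
  C(48) = 1 + 9615053951 + 5942430145 = 15557484097
  C(49) = 1 + 15557484097 + 9615053951 = 25172538049
  C(50) = 1 + 25172538049 + 15557484097 = 40730022147
  C(51) = 1 + 40730022147 + 25172538049 = 65902560197
  C(52) = 1 + 65902560197 + 40730022147 = 106632582345
  C(53) = 1 + 106632582345 + 65902560197 = 172535142543
  C(54) = 1 + 172535142543 + 106632582345 = 279167724889
  C(55) = 1 + 279167724889 + 172535142543 = 451702867433
  C(56) = 1 + 451702867433 + 279167724889 = 730870592323
  C(57) = 1 + 730870592323 + 451702867433 = 1182573459757
  C(58) = 1 + 1182573459757 + 730870592323 = 1913444052081
  C(59) = 1 + 1913444052081 + 1182573459757 = 3096017511839
  C(60) = 1 + 3096017511839 + 1913444052081 = 5009461563921
  C(61) = 1 + 5009461563921 + 3096017511839 = 8105479075761
  C(62) = 1 + 8105479075761 + 5009461563921 = 13114940639683
  C(63) = 1 + 13114940639683 + 8105479075761 = 21220419715445
Total calls for fib(63) = 21220419715445


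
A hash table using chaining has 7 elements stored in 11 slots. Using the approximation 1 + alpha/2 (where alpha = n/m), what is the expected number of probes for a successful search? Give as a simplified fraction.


Load factor alpha = n/m = 7/11
Expected probes = 1 + alpha/2 = 1 + 7/(2*11)
= 1 + 7/22
= 22/22 + 7/22
= 29/22


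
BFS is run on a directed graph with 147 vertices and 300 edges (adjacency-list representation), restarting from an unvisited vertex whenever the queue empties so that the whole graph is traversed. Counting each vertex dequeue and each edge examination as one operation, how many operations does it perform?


A full BFS traversal dequeues each vertex exactly once and examines each directed edge exactly once.
V = 147 (vertex processing cost)
E = 300 (edge examination cost)
Total operations proportional to V + E = 147 + 300 = 447


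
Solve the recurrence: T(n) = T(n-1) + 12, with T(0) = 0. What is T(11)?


Unrolling the recurrence:
T(11) = T(10) + 12
       = T(9) + 12 + 12
       = T(8) + 12*3
       ...
       = T(0) + 12*11
       = 0 + 132 = 132


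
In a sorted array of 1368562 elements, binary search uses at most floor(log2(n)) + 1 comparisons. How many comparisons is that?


Halving sequence: 1368562 -> 684281 -> 342140 -> 171070 -> 85535 -> 42767 -> 21383 -> 10691 -> 5345 -> 2672 -> 1336 -> 668 -> 334 -> 167 -> 83 -> 41 -> 20 -> 10 -> 5 -> 2 -> 1
Number of halvings = 20
Max comparisons = 20 + 1 = 21


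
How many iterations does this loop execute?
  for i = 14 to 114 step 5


The loop variable i takes values starting at 14 and increments by 5 each iteration.
Sequence: i = 14, 19, 24, 29, 34, 39, 44, 49, 54, ...
The upper bound 114 is inclusive, so the count is floor((last - first) / step) + 1:
floor((114 - 14) / 5) + 1 = floor(100/5) + 1 = 20 + 1 = 21


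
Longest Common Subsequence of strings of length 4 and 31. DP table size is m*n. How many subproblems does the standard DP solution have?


DP table indexed by positions in both strings.
First string: 4 positions
Second string: 31 positions
Total = 4 * 31 = 124


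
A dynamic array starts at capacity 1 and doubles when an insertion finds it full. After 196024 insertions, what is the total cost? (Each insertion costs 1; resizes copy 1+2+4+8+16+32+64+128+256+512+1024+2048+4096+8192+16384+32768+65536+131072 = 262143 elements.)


Insertion cost: 196024 (one per element)
Resizes occur just before inserting elements 2, 3, 5, 9, ...
Elements copied at each resize: 1 + 2 + 4 + 8 + 16 + 32 + 64 + 128 + 256 + 512 + 1024 + 2048 + 4096 + 8192 + 16384 + 32768 + 65536 + 131072
Sum of copies = 262143 (geometric series: 2^k - 1)
Total = 196024 + 262143 = 458167


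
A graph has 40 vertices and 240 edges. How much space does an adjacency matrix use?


Adjacency matrix: V x V grid of entries
Space = V^2 = 40^2 = 40 * 40 = 1600


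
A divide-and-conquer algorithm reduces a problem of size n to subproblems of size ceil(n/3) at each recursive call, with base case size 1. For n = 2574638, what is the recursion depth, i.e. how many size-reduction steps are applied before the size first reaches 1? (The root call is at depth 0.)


Each step divides the size by 3 (rounding up); after k steps the size is ceil(n/3^k), which equals 1 exactly when 3^k >= n.
So the depth is the smallest k with 3^k >= 2574638, i.e. ceil(log_3(2574638)).
3^13 = 1594323 < 2574638 <= 4782969 = 3^14
Recursion depth = 14


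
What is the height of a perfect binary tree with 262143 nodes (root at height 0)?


A perfect binary tree with 262143 nodes:
  262143 = 2^18 - 1
  Levels: 0, 1, ..., 17
  Height = 17


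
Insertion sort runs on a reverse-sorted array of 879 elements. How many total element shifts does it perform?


Sum of shifts = 1 + 2 + 3 + ... + 878
= 879 * 878 / 2
= 771762 / 2
= 385881


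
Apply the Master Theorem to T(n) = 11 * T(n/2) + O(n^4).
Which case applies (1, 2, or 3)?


The Master Theorem: T(n) = a*T(n/b) + O(n^c)
  a = 11, b = 2, c = 4
log_b(a) = log_2(11) ~ 3.459
Compare b^c with a: 2^4 = 16 > 11, so c > log_b(a).
Since c > log_b(a), Case 3 applies.
T(n) = O(n^4)
Master Theorem case = 3


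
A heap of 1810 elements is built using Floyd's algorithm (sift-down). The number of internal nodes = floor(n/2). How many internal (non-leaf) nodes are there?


Leaf nodes occupy roughly half the array.
Sift-down is called for each internal node, starting from the last one.
Internal nodes = floor(n/2) = floor(1810/2) = 905


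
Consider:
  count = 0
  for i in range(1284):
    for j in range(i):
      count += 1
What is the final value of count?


For each i, the inner loop runs i times:
  i=0: inner runs 0 times
  i=1: inner runs 1 time
  i=2: inner runs 2 times
  i=3: inner runs 3 times
  i=4: inner runs 4 times
  i=5: inner runs 5 times
  i=6: inner runs 6 times
  i=7: inner runs 7 times
  ...
Total = 0 + 1 + 2 + ... + 1283 = 1284*(1284-1)/2 = 823686


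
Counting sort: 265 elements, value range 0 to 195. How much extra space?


n = 265 (output array)
k = 196 (count array for 196 distinct values)
Extra space = 265 + 196 = 461


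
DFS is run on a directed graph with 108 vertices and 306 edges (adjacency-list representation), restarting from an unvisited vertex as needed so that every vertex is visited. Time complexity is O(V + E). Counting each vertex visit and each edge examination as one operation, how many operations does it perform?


A full DFS traversal processes each vertex exactly once (push/pop on stack).
Each directed edge is examined once.
V = 108, E = 306
V + E = 414


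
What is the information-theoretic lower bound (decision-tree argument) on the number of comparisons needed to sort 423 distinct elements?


A binary decision tree of height h has at most 2^h leaves and needs at least n! of them, so h >= ceil(log2(n!)).
423! is far too large to multiply out, so use Stirling's series:
  ln(n!) ~ n ln n - n + (1/2) ln(2 pi n) + 1/(12n)  (error below 1/(360 n^3), negligible here)
  ln(423) = 6.0473722
  n ln n = 423 * 6.0473722 = 2558.0384
  (1/2) ln(2 pi * 423) = (1/2) ln(2657.7874) = 3.9426
  1/(12*423) = 0.0002
  ln(423!) ~ 2558.0384 - 423 + 3.9426 + 0.0002 = 2138.9812
Convert to base 2: log2(423!) = 2138.9812 / ln 2 = 2138.9812 / 0.69314718 = 3085.8976
ceil(3085.8976) = 3086


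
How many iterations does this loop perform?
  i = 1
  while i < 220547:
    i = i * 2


The loop variable doubles each iteration:
i = 1 -> 2 -> 4 -> 8 -> 16 -> 32 -> 64 -> 128 -> 256 -> 512 -> 1024 -> 2048 -> 4096 -> 8192 -> 16384 -> 32768 -> 65536 -> 131072 -> 262144 (stop, 262144 >= 220547)
Number of doublings = ceil(log2(220547)) = 18


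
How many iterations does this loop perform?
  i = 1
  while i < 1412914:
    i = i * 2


The loop variable doubles each iteration:
i = 1 -> 2 -> 4 -> 8 -> 16 -> 32 -> 64 -> 128 -> 256 -> 512 -> 1024 -> 2048 -> 4096 -> 8192 -> 16384 -> 32768 -> 65536 -> 131072 -> 262144 -> 524288 -> 1048576 -> 2097152 (stop, 2097152 >= 1412914)
Number of doublings = ceil(log2(1412914)) = 21


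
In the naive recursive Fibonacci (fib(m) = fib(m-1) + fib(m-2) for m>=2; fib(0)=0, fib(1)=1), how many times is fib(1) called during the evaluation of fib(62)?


Let N(m) = number of times fib(m) is called while evaluating fib(62).
N(62) = 1 (the initial call).
N(61) = 1 (only fib(62) calls it).
For 1 <= m <= 60: fib(m) is called by fib(m+1) and fib(m+2), so
  N(m) = N(m+1) + N(m+2).
fib(0) is called only by fib(2), so N(0) = N(2).
Walk down from m=62:
  N(62)=1, N(61)=1, N(60)=2, N(59)=3, N(58)=5, N(57)=8, N(56)=13, N(55)=21, N(54)=34, N(53)=55, N(52)=89, N(51)=144, N(50)=233, N(49)=377, N(48)=610, N(47)=987, N(46)=1597, N(45)=2584, N(44)=4181, N(43)=6765, N(42)=10946, N(41)=17711, N(40)=28657, N(39)=46368, N(38)=75025, N(37)=121393, N(36)=196418, N(35)=317811, N(34)=514229, N(33)=832040, N(32)=1346269, N(31)=2178309, N(30)=3524578, N(29)=5702887, N(28)=9227465, N(27)=14930352, N(26)=24157817, N(25)=39088169, N(24)=63245986, N(23)=102334155, N(22)=165580141, N(21)=267914296, N(20)=433494437, N(19)=701408733, N(18)=1134903170, N(17)=1836311903, N(16)=2971215073, N(15)=4807526976, N(14)=7778742049, N(13)=12586269025, N(12)=20365011074, N(11)=32951280099, N(10)=53316291173, N(9)=86267571272, N(8)=139583862445, N(7)=225851433717, N(6)=365435296162, N(5)=591286729879, N(4)=956722026041, N(3)=1548008755920, N(2)=2504730781961, N(1)=4052739537881
N(1) = 4052739537881


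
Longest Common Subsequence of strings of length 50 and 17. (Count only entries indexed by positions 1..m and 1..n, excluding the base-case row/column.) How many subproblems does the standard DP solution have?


DP table indexed by positions in both strings.
First string: 50 positions
Second string: 17 positions
Total = 50 * 17 = 850


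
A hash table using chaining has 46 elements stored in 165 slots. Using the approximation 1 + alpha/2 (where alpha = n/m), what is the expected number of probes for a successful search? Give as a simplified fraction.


Load factor alpha = n/m = 46/165
Expected probes = 1 + alpha/2 = 1 + 46/(2*165)
= 1 + 46/330
= 330/330 + 46/330
= 376/330
Simplify: 188/165


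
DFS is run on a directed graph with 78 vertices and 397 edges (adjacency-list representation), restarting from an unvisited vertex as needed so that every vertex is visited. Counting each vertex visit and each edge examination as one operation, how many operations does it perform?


A full DFS traversal processes each vertex exactly once (push/pop on stack).
Each directed edge is examined once.
V = 78, E = 397
V + E = 475


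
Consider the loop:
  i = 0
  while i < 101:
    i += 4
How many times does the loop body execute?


Starting at i = 0, each iteration adds 4.
Iterations until i >= 101:
  Iteration 1: i = 0 -> i = 4
  Iteration 2: i = 4 -> i = 8
  Iteration 3: i = 8 -> i = 12
  Iteration 4: i = 12 -> i = 16
  Iteration 5: i = 16 -> i = 20
  Iteration 6: i = 20 -> i = 24
  Iteration 7: i = 24 -> i = 28
  Iteration 8: i = 28 -> i = 32
  ... continuing ...
Total iterations = ceil(101/4) = 26


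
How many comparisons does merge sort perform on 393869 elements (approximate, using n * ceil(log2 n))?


Recursion depth: ceil(log2(393869)) = 19
Each recursion level merges n = 393869 elements
Total = 393869 * 19 = 7483511


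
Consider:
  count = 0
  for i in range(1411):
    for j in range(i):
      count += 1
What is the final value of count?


For each i, the inner loop runs i times:
  i=0: inner runs 0 times
  i=1: inner runs 1 time
  i=2: inner runs 2 times
  i=3: inner runs 3 times
  i=4: inner runs 4 times
  i=5: inner runs 5 times
  i=6: inner runs 6 times
  i=7: inner runs 7 times
  ...
Total = 0 + 1 + 2 + ... + 1410 = 1411*(1411-1)/2 = 994755


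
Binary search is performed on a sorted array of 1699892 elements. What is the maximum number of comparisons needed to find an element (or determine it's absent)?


Binary search halves the search space each comparison:
  Step 1: search space = 1699892 -> 849946
  Step 2: search space = 849946 -> 424973
  Step 3: search space = 424973 -> 212486
  Step 4: search space = 212486 -> 106243
  Step 5: search space = 106243 -> 53121
  Step 6: search space = 53121 -> 26560
  Step 7: search space = 26560 -> 13280
  Step 8: search space = 13280 -> 6640
  Step 9: search space = 6640 -> 3320
  Step 10: search space = 3320 -> 1660
  Step 11: search space = 1660 -> 830
  Step 12: search space = 830 -> 415
  Step 13: search space = 415 -> 207
  Step 14: search space = 207 -> 103
  Step 15: search space = 103 -> 51
  Step 16: search space = 51 -> 25
  Step 17: search space = 25 -> 12
  Step 18: search space = 12 -> 6
  Step 19: search space = 6 -> 3
  Step 20: search space = 3 -> 1
  Step 21: search space = 1 (final check)
Maximum comparisons = floor(log2(1699892)) + 1 = 20 + 1 = 21


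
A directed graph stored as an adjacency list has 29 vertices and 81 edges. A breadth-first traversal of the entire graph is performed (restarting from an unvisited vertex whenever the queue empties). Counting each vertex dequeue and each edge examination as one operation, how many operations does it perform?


A full BFS traversal dequeues each vertex once and examines each edge once.
Vertex visits: 29
Edge visits: 81
V + E = 29 + 81 = 110


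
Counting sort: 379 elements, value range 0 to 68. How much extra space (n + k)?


n = 379 (output array)
k = 69 (count array for 69 distinct values)
Extra space = 379 + 69 = 448


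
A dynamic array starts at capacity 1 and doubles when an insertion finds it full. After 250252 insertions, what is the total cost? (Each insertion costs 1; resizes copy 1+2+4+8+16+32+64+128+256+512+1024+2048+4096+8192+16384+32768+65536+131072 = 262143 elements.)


Insertion cost: 250252 (one per element)
Resizes occur just before inserting elements 2, 3, 5, 9, ...
Elements copied at each resize: 1 + 2 + 4 + 8 + 16 + 32 + 64 + 128 + 256 + 512 + 1024 + 2048 + 4096 + 8192 + 16384 + 32768 + 65536 + 131072
Sum of copies = 262143 (geometric series: 2^k - 1)
Total = 250252 + 262143 = 512395


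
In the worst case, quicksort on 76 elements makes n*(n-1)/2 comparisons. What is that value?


Sum of comparisons per partition:
75 + 74 + ... + 1 + 0
= 76 * (76 - 1) / 2
= 76 * 75 / 2
= 2850


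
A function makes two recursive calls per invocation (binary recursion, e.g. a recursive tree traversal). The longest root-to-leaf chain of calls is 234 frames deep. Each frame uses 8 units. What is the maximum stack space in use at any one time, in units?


Binary recursion: the two calls run one after the other, so only one root-to-leaf chain of frames is on the stack at a time.
Maximum depth (longest chain) = 234 frames
Each frame = 8 units
Max stack space = 234 * 8 = 1872


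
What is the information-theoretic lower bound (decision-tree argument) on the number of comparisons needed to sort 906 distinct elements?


A binary decision tree of height h has at most 2^h leaves and needs at least n! of them, so h >= ceil(log2(n!)).
906! is far too large to multiply out, so use Stirling's series:
  ln(n!) ~ n ln n - n + (1/2) ln(2 pi n) + 1/(12n)  (error below 1/(360 n^3), negligible here)
  ln(906) = 6.8090393
  n ln n = 906 * 6.8090393 = 6168.9896
  (1/2) ln(2 pi * 906) = (1/2) ln(5692.5659) = 4.3235
  1/(12*906) = 0.0001
  ln(906!) ~ 6168.9896 - 906 + 4.3235 + 0.0001 = 5267.3132
Convert to base 2: log2(906!) = 5267.3132 / ln 2 = 5267.3132 / 0.69314718 = 7599.1266
ceil(7599.1266) = 7600


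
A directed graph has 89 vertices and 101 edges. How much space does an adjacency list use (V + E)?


Adjacency list: one list head per vertex + one entry per edge
Vertex heads: 89
Edge entries: 101
Total = 89 + 101 = 190


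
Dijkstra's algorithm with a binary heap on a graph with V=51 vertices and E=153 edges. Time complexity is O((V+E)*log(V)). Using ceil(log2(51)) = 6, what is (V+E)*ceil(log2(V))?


Dijkstra with a binary heap: each vertex is extracted once, each edge may relax once.
Each heap operation costs O(log V).
V + E = 51 + 153 = 204
ceil(log2(51)) = 6 (since 2^5 = 32 < 51 <= 64 = 2^6)
Total heap work = (V+E) * ceil(log2(V)) = 204 * 6 = 1224


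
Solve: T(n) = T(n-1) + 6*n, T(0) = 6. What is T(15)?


Expanding the recurrence:
T(15) = T(14) + 6*15
       = T(13) + 6*14 + 6*15
       ...
       = T(0) + 6*(1 + 2 + ... + 15)
       = 6 + 6 * 15*16/2
       = 6 + 6 * 120
       = 6 + 720 = 726


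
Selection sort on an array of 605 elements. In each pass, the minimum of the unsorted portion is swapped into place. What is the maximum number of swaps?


Selection sort performs one swap per pass:
  Pass 1: find min in positions 0 to 604, swap with position 0
  Pass 2: find min in positions 1 to 604, swap with position 1
  Pass 3: find min in positions 2 to 604, swap with position 2
  Pass 4: find min in positions 3 to 604, swap with position 3
  Pass 5: find min in positions 4 to 604, swap with position 4
  ... (599 more passes)
Total passes (and swaps) = n - 1 = 605 - 1 = 604


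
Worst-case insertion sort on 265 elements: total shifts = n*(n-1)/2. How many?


Sum of shifts = 1 + 2 + 3 + ... + 264
= 265 * 264 / 2
= 69960 / 2
= 34980


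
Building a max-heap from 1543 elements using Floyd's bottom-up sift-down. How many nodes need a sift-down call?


In a heap of 1543 elements (0-indexed array):
  Last element index: 1542
  Parent of last element: floor((1542 - 1) / 2) = 770
  Internal nodes: indices 0 to 770
  Count = floor(1543/2) = 771


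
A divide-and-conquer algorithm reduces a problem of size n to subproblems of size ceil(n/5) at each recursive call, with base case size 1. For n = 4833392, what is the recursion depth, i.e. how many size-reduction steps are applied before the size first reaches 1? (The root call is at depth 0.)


Each step divides the size by 5 (rounding up); after k steps the size is ceil(n/5^k), which equals 1 exactly when 5^k >= n.
So the depth is the smallest k with 5^k >= 4833392, i.e. ceil(log_5(4833392)).
5^9 = 1953125 < 4833392 <= 9765625 = 5^10
Recursion depth = 10


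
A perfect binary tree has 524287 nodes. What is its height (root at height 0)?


For a perfect binary tree of height h: n = 2^(h+1) - 1, so h = log2(n+1) - 1.
  n + 1 = 524288 = 2^19
  log2(524288) = 19
  height = 19 - 1 = 18


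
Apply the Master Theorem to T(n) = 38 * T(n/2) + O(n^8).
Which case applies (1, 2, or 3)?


The Master Theorem: T(n) = a*T(n/b) + O(n^c)
  a = 38, b = 2, c = 8
log_b(a) = log_2(38) ~ 5.248
Compare b^c with a: 2^8 = 256 > 38, so c > log_b(a).
Since c > log_b(a), Case 3 applies.
T(n) = O(n^8)
Master Theorem case = 3


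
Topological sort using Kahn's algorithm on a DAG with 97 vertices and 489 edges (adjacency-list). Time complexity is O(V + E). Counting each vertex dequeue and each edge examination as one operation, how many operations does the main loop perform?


Kahn's algorithm:
  1. Compute in-degrees: O(V + E)
  2. Process queue: each vertex dequeued once (O(V))
     each edge examined once (O(E))
Total = V + E = 97 + 489 = 586


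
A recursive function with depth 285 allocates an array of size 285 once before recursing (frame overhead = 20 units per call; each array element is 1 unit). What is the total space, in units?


Array allocation: 285 units (allocated once)
Stack frames: 285 deep * 20 per frame = 5700 units
Total = 285 + 5700 = 5985


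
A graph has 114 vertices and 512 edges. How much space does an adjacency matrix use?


Adjacency matrix: V x V grid of entries
Space = V^2 = 114^2 = 114 * 114 = 12996


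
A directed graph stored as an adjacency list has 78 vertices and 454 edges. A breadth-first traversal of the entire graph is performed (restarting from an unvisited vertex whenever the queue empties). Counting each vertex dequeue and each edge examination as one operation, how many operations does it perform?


A full BFS traversal dequeues each vertex once and examines each edge once.
Vertex visits: 78
Edge visits: 454
V + E = 78 + 454 = 532


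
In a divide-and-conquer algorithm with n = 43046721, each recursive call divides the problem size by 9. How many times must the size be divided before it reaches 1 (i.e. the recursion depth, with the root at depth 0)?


Number of divisions = log_9(43046721)
Sizes: 43046721 -> 4782969 -> 531441 -> 59049 -> 6561 -> 729 -> 81 -> 9 -> 1 (8 divisions)
Recursion depth = 8


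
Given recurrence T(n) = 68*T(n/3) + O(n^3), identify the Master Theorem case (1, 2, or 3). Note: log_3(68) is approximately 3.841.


Master Theorem parameters: a=68, b=3, c=3
log_b(a) = 3.841
Compare b^c with a: 3^3 = 27 < 68, so c < log_b(a).
Comparing c=3 vs log_b(a)=3.841:
3 < 3.841 => Case 1
Result: T(n) = O(n^(log_3 68)) ~ O(n^3.841)
Master Theorem case = 1


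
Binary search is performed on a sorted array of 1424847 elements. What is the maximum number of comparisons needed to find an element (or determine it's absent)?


Binary search halves the search space each comparison:
  Step 1: search space = 1424847 -> 712423
  Step 2: search space = 712423 -> 356211
  Step 3: search space = 356211 -> 178105
  Step 4: search space = 178105 -> 89052
  Step 5: search space = 89052 -> 44526
  Step 6: search space = 44526 -> 22263
  Step 7: search space = 22263 -> 11131
  Step 8: search space = 11131 -> 5565
  Step 9: search space = 5565 -> 2782
  Step 10: search space = 2782 -> 1391
  Step 11: search space = 1391 -> 695
  Step 12: search space = 695 -> 347
  Step 13: search space = 347 -> 173
  Step 14: search space = 173 -> 86
  Step 15: search space = 86 -> 43
  Step 16: search space = 43 -> 21
  Step 17: search space = 21 -> 10
  Step 18: search space = 10 -> 5
  Step 19: search space = 5 -> 2
  Step 20: search space = 2 -> 1
  Step 21: search space = 1 (final check)
Maximum comparisons = floor(log2(1424847)) + 1 = 20 + 1 = 21


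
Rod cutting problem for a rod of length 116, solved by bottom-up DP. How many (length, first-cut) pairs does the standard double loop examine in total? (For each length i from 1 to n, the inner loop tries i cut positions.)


For each subproblem length i = 1..116, the inner loop considers i possible first cuts.
Total = 1 + 2 + ... + 116
= 116*(116+1)/2
= 116*117/2 = 6786


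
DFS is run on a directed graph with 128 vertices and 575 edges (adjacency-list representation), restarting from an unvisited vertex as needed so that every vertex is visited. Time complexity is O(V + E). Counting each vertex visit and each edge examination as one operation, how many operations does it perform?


A full DFS traversal processes each vertex exactly once (push/pop on stack).
Each directed edge is examined once.
V = 128, E = 575
V + E = 703


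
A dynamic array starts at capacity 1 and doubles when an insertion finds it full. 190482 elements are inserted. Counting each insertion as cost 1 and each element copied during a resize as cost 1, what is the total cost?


n = 190482
Insertion costs: 190482
Resizes copy 1, 2, 4, ... up to the largest power of 2 that is <= n-1 = 190481, i.e. 131072.
Copy costs = 1 + 2 + 4 + 8 + 16 + 32 + 64 + 128 + 256 + 512 + 1024 + 2048 + 4096 + 8192 + 16384 + 32768 + 65536 + 131072 = 262143
Total = 190482 + 262143 = 452625


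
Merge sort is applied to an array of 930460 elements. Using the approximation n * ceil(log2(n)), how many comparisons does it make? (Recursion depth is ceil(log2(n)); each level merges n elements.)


Merge sort divides the array into halves recursively.
Number of levels = ceil(log2(930460)) = 20
At each level, approximately n = 930460 comparisons are needed for merging.
Total comparisons ~ n * ceil(log2(n)) = 930460 * 20 = 18609200


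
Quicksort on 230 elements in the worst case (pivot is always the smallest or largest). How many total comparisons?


In the worst case, each partition step picks the worst pivot:
  Partition 1: 229 comparisons (n-1 elements to compare)
  Partition 2: 228 comparisons
  Partition 3: 227 comparisons
  Partition 4: 226 comparisons
  Partition 5: 225 comparisons
  ...
  Last partition: 0 comparisons
Total = (n-1) + (n-2) + ... + 1 + 0 = n*(n-1)/2
= 230*229/2 = 26335


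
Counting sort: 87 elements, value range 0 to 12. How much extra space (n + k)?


n = 87 (output array)
k = 13 (count array for 13 distinct values)
Extra space = 87 + 13 = 100


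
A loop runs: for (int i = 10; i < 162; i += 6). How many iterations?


Loop starts at i = 10, increments by 6, stops when i >= 162.
Number of iterations = ceil((162 - 10) / 6)
= ceil(152 / 6)
= 26


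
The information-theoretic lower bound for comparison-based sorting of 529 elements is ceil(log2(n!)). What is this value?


A binary decision tree of height h has at most 2^h leaves and needs at least n! of them, so h >= ceil(log2(n!)).
529! is far too large to multiply out, so use Stirling's series:
  ln(n!) ~ n ln n - n + (1/2) ln(2 pi n) + 1/(12n)  (error below 1/(360 n^3), negligible here)
  ln(529) = 6.2709884
  n ln n = 529 * 6.2709884 = 3317.3529
  (1/2) ln(2 pi * 529) = (1/2) ln(3323.8050) = 4.0544
  1/(12*529) = 0.0002
  ln(529!) ~ 3317.3529 - 529 + 4.0544 + 0.0002 = 2792.4075
Convert to base 2: log2(529!) = 2792.4075 / ln 2 = 2792.4075 / 0.69314718 = 4028.5925
ceil(4028.5925) = 4029


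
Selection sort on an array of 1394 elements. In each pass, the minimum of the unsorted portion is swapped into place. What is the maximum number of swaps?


Selection sort performs one swap per pass:
  Pass 1: find min in positions 0 to 1393, swap with position 0
  Pass 2: find min in positions 1 to 1393, swap with position 1
  Pass 3: find min in positions 2 to 1393, swap with position 2
  Pass 4: find min in positions 3 to 1393, swap with position 3
  Pass 5: find min in positions 4 to 1393, swap with position 4
  ... (1388 more passes)
Total passes (and swaps) = n - 1 = 1394 - 1 = 1393


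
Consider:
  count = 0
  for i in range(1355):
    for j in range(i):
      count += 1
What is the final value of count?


For each i, the inner loop runs i times:
  i=0: inner runs 0 times
  i=1: inner runs 1 time
  i=2: inner runs 2 times
  i=3: inner runs 3 times
  i=4: inner runs 4 times
  i=5: inner runs 5 times
  i=6: inner runs 6 times
  i=7: inner runs 7 times
  ...
Total = 0 + 1 + 2 + ... + 1354 = 1355*(1355-1)/2 = 917335


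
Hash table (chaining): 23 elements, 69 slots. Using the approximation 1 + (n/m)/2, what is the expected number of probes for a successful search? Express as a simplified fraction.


Computing expected probes:
alpha = 23/69
= 1 + alpha/2
= 1 + 23/(2*69)
= (2*69 + 23) / (2*69)
= 161/138 = 7/6


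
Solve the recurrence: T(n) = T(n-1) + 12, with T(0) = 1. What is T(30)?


Unrolling the recurrence:
T(30) = T(29) + 12
       = T(28) + 12 + 12
       = T(27) + 12*3
       ...
       = T(0) + 12*30
       = 1 + 360 = 361


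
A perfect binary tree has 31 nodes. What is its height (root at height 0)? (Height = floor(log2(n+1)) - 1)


For a perfect binary tree of height h: n = 2^(h+1) - 1, so h = log2(n+1) - 1.
  n + 1 = 32 = 2^5
  log2(32) = 5
  height = 5 - 1 = 4


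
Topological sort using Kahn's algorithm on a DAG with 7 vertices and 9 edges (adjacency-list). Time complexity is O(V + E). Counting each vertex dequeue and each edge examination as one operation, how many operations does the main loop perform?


Kahn's algorithm:
  1. Compute in-degrees: O(V + E)
  2. Process queue: each vertex dequeued once (O(V))
     each edge examined once (O(E))
Total = V + E = 7 + 9 = 16


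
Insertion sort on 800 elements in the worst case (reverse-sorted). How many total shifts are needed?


In the worst case (reverse-sorted), each element shifts past all previous:
  Element 1: 1 shifts
  Element 2: 2 shifts
  Element 3: 3 shifts
  Element 4: 4 shifts
  Element 5: 5 shifts
  ...
  Element 799: 799 shifts
Total = 1 + 2 + ... + 799
= 800*(800-1)/2 = 319600


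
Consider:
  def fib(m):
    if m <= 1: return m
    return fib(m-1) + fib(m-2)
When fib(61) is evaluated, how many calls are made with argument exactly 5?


Let N(m) = number of times fib(m) is called while evaluating fib(61).
N(61) = 1 (the initial call).
N(60) = 1 (only fib(61) calls it).
For 1 <= m <= 59: fib(m) is called by fib(m+1) and fib(m+2), so
  N(m) = N(m+1) + N(m+2).
fib(0) is called only by fib(2), so N(0) = N(2).
Walk down from m=61:
  N(61)=1, N(60)=1, N(59)=2, N(58)=3, N(57)=5, N(56)=8, N(55)=13, N(54)=21, N(53)=34, N(52)=55, N(51)=89, N(50)=144, N(49)=233, N(48)=377, N(47)=610, N(46)=987, N(45)=1597, N(44)=2584, N(43)=4181, N(42)=6765, N(41)=10946, N(40)=17711, N(39)=28657, N(38)=46368, N(37)=75025, N(36)=121393, N(35)=196418, N(34)=317811, N(33)=514229, N(32)=832040, N(31)=1346269, N(30)=2178309, N(29)=3524578, N(28)=5702887, N(27)=9227465, N(26)=14930352, N(25)=24157817, N(24)=39088169, N(23)=63245986, N(22)=102334155, N(21)=165580141, N(20)=267914296, N(19)=433494437, N(18)=701408733, N(17)=1134903170, N(16)=1836311903, N(15)=2971215073, N(14)=4807526976, N(13)=7778742049, N(12)=12586269025, N(11)=20365011074, N(10)=32951280099, N(9)=53316291173, N(8)=86267571272, N(7)=139583862445, N(6)=225851433717, N(5)=365435296162
N(5) = 365435296162


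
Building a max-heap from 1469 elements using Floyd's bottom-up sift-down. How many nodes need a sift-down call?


In a heap of 1469 elements (0-indexed array):
  Last element index: 1468
  Parent of last element: floor((1468 - 1) / 2) = 733
  Internal nodes: indices 0 to 733
  Count = floor(1469/2) = 734


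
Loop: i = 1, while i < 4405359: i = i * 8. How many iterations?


i multiplies by 8 each step:
i = 1 -> 8 -> 64 -> 512 -> 4096 -> 32768 -> 262144 -> 2097152 -> 16777216 (stop)
Iterations = ceil(log_8(4405359)) = 8


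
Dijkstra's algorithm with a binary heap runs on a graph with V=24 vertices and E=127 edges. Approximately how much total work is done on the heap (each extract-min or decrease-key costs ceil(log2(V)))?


Dijkstra with a binary heap: each vertex is extracted once, each edge may relax once.
Each heap operation costs O(log V).
V + E = 24 + 127 = 151
ceil(log2(24)) = 5 (since 2^4 = 16 < 24 <= 32 = 2^5)
Total heap work = (V+E) * ceil(log2(V)) = 151 * 5 = 755


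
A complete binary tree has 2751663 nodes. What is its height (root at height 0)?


In a complete binary tree, level k holds nodes 2^k .. 2^(k+1)-1 (1-indexed).
Height = floor(log2(n)) = floor(log2(2751663)) = 21
Check: 2^21 = 2097152 <= 2751663 < 4194304 = 2^22
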